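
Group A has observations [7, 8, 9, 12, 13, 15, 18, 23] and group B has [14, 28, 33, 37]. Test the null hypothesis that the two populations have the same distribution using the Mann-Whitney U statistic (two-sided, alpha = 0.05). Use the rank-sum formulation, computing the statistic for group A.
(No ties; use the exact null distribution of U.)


Step 1: Combine and sort all 12 observations; assign midranks.
sorted (value, group): (7,X), (8,X), (9,X), (12,X), (13,X), (14,Y), (15,X), (18,X), (23,X), (28,Y), (33,Y), (37,Y)
ranks: 7->1, 8->2, 9->3, 12->4, 13->5, 14->6, 15->7, 18->8, 23->9, 28->10, 33->11, 37->12
Step 2: Rank sum for X: R1 = 1 + 2 + 3 + 4 + 5 + 7 + 8 + 9 = 39.
Step 3: U_X = R1 - n1(n1+1)/2 = 39 - 8*9/2 = 39 - 36 = 3.
       U_Y = n1*n2 - U_X = 32 - 3 = 29.
Step 4: No ties, so the exact null distribution of U (based on enumerating the C(12,8) = 495 equally likely rank assignments) gives the two-sided p-value.
Step 5: p-value = 0.028283; compare to alpha = 0.05. reject H0.

U_X = 3, p = 0.028283, reject H0 at alpha = 0.05.


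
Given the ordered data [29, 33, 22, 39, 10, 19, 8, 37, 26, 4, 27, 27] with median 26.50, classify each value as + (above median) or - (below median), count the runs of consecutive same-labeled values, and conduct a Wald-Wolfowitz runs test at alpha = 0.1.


Step 1: Compute median = 26.50; label A = above, B = below.
Labels in order: AABABBBABBAA  (n_A = 6, n_B = 6)
Step 2: Count runs R = 7.
Step 3: Under H0 (random ordering), E[R] = 2*n_A*n_B/(n_A+n_B) + 1 = 2*6*6/12 + 1 = 7.0000.
        Var[R] = 2*n_A*n_B*(2*n_A*n_B - n_A - n_B) / ((n_A+n_B)^2 * (n_A+n_B-1)) = 4320/1584 = 2.7273.
        SD[R] = 1.6514.
Step 4: R = E[R], so z = 0 with no continuity correction.
Step 5: Two-sided p-value via normal approximation = 2*(1 - Phi(|z|)) = 1.000000.
Step 6: alpha = 0.1. fail to reject H0.

R = 7, z = 0.0000, p = 1.000000, fail to reject H0.


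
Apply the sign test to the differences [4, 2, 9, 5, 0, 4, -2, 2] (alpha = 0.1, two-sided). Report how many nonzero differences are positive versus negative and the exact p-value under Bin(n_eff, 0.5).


Step 1: Discard zero differences. Original n = 8; n_eff = number of nonzero differences = 7.
Nonzero differences (with sign): +4, +2, +9, +5, +4, -2, +2
Step 2: Count signs: positive = 6, negative = 1.
Step 3: Under H0: P(positive) = 0.5, so the number of positives S ~ Bin(7, 0.5).
Step 4: Two-sided exact p-value = sum of Bin(7,0.5) probabilities at or below the observed probability = 0.125000.
Step 5: alpha = 0.1. fail to reject H0.

n_eff = 7, pos = 6, neg = 1, p = 0.125000, fail to reject H0.


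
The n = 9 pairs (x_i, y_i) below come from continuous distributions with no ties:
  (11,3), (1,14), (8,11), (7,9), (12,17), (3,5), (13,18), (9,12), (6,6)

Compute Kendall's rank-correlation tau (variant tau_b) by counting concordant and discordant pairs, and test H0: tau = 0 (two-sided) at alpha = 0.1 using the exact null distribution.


Step 1: Enumerate the 36 unordered pairs (i,j) with i<j and classify each by sign(x_j-x_i) * sign(y_j-y_i).
  (1,2):dx=-10,dy=+11->D; (1,3):dx=-3,dy=+8->D; (1,4):dx=-4,dy=+6->D; (1,5):dx=+1,dy=+14->C
  (1,6):dx=-8,dy=+2->D; (1,7):dx=+2,dy=+15->C; (1,8):dx=-2,dy=+9->D; (1,9):dx=-5,dy=+3->D
  (2,3):dx=+7,dy=-3->D; (2,4):dx=+6,dy=-5->D; (2,5):dx=+11,dy=+3->C; (2,6):dx=+2,dy=-9->D
  (2,7):dx=+12,dy=+4->C; (2,8):dx=+8,dy=-2->D; (2,9):dx=+5,dy=-8->D; (3,4):dx=-1,dy=-2->C
  (3,5):dx=+4,dy=+6->C; (3,6):dx=-5,dy=-6->C; (3,7):dx=+5,dy=+7->C; (3,8):dx=+1,dy=+1->C
  (3,9):dx=-2,dy=-5->C; (4,5):dx=+5,dy=+8->C; (4,6):dx=-4,dy=-4->C; (4,7):dx=+6,dy=+9->C
  (4,8):dx=+2,dy=+3->C; (4,9):dx=-1,dy=-3->C; (5,6):dx=-9,dy=-12->C; (5,7):dx=+1,dy=+1->C
  (5,8):dx=-3,dy=-5->C; (5,9):dx=-6,dy=-11->C; (6,7):dx=+10,dy=+13->C; (6,8):dx=+6,dy=+7->C
  (6,9):dx=+3,dy=+1->C; (7,8):dx=-4,dy=-6->C; (7,9):dx=-7,dy=-12->C; (8,9):dx=-3,dy=-6->C
Step 2: C = 25, D = 11, total pairs = 36.
Step 3: tau = (C - D)/(n(n-1)/2) = (25 - 11)/36 = 0.388889.
Step 4: Exact two-sided p-value (enumerate n! = 362880 permutations of y under H0): p = 0.180181.
Step 5: alpha = 0.1. fail to reject H0.

tau_b = 0.3889 (C=25, D=11), p = 0.180181, fail to reject H0.


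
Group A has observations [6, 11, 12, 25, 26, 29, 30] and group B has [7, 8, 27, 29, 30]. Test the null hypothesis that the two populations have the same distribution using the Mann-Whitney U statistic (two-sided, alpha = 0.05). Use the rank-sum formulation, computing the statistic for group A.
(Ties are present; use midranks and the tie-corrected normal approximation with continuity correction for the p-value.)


Step 1: Combine and sort all 12 observations; assign midranks.
sorted (value, group): (6,X), (7,Y), (8,Y), (11,X), (12,X), (25,X), (26,X), (27,Y), (29,X), (29,Y), (30,X), (30,Y)
ranks: 6->1, 7->2, 8->3, 11->4, 12->5, 25->6, 26->7, 27->8, 29->9.5, 29->9.5, 30->11.5, 30->11.5
Step 2: Rank sum for X: R1 = 1 + 4 + 5 + 6 + 7 + 9.5 + 11.5 = 44.
Step 3: U_X = R1 - n1(n1+1)/2 = 44 - 7*8/2 = 44 - 28 = 16.
       U_Y = n1*n2 - U_X = 35 - 16 = 19.
Step 4: Ties are present, so use the tie-corrected normal approximation (with continuity correction) for the p-value.
Step 5: p-value = 0.870542; compare to alpha = 0.05. fail to reject H0.

U_X = 16, p = 0.870542, fail to reject H0 at alpha = 0.05.


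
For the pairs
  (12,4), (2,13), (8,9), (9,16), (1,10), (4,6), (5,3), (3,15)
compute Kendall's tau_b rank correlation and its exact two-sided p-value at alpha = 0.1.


Step 1: Enumerate the 28 unordered pairs (i,j) with i<j and classify each by sign(x_j-x_i) * sign(y_j-y_i).
  (1,2):dx=-10,dy=+9->D; (1,3):dx=-4,dy=+5->D; (1,4):dx=-3,dy=+12->D; (1,5):dx=-11,dy=+6->D
  (1,6):dx=-8,dy=+2->D; (1,7):dx=-7,dy=-1->C; (1,8):dx=-9,dy=+11->D; (2,3):dx=+6,dy=-4->D
  (2,4):dx=+7,dy=+3->C; (2,5):dx=-1,dy=-3->C; (2,6):dx=+2,dy=-7->D; (2,7):dx=+3,dy=-10->D
  (2,8):dx=+1,dy=+2->C; (3,4):dx=+1,dy=+7->C; (3,5):dx=-7,dy=+1->D; (3,6):dx=-4,dy=-3->C
  (3,7):dx=-3,dy=-6->C; (3,8):dx=-5,dy=+6->D; (4,5):dx=-8,dy=-6->C; (4,6):dx=-5,dy=-10->C
  (4,7):dx=-4,dy=-13->C; (4,8):dx=-6,dy=-1->C; (5,6):dx=+3,dy=-4->D; (5,7):dx=+4,dy=-7->D
  (5,8):dx=+2,dy=+5->C; (6,7):dx=+1,dy=-3->D; (6,8):dx=-1,dy=+9->D; (7,8):dx=-2,dy=+12->D
Step 2: C = 12, D = 16, total pairs = 28.
Step 3: tau = (C - D)/(n(n-1)/2) = (12 - 16)/28 = -0.142857.
Step 4: Exact two-sided p-value (enumerate n! = 40320 permutations of y under H0): p = 0.719544.
Step 5: alpha = 0.1. fail to reject H0.

tau_b = -0.1429 (C=12, D=16), p = 0.719544, fail to reject H0.


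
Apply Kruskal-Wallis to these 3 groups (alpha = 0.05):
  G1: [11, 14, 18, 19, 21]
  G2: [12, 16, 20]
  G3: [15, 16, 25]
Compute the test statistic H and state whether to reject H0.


Step 1: Combine all N = 11 observations and assign midranks.
sorted (value, group, rank): (11,G1,1), (12,G2,2), (14,G1,3), (15,G3,4), (16,G2,5.5), (16,G3,5.5), (18,G1,7), (19,G1,8), (20,G2,9), (21,G1,10), (25,G3,11)
Step 2: Sum ranks within each group.
R_1 = 29 (n_1 = 5)
R_2 = 16.5 (n_2 = 3)
R_3 = 20.5 (n_3 = 3)
Step 3: H = 12/(N(N+1)) * sum(R_i^2/n_i) - 3(N+1)
     = 12/(11*12) * (29^2/5 + 16.5^2/3 + 20.5^2/3) - 3*12
     = 0.090909 * 399.033 - 36
     = 0.275758.
Step 4: Ties present; correction factor C = 1 - 6/(11^3 - 11) = 0.995455. Corrected H = 0.275758 / 0.995455 = 0.277017.
Step 5: Under H0, H ~ chi^2(2); p-value = 0.870656.
Step 6: alpha = 0.05. fail to reject H0.

H = 0.2770, df = 2, p = 0.870656, fail to reject H0.


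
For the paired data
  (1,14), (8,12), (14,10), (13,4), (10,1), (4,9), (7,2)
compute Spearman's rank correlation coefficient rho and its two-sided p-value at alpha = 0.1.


Step 1: Rank x and y separately (midranks; no ties here).
rank(x): 1->1, 8->4, 14->7, 13->6, 10->5, 4->2, 7->3
rank(y): 14->7, 12->6, 10->5, 4->3, 1->1, 9->4, 2->2
Step 2: d_i = R_x(i) - R_y(i); compute d_i^2.
  (1-7)^2=36, (4-6)^2=4, (7-5)^2=4, (6-3)^2=9, (5-1)^2=16, (2-4)^2=4, (3-2)^2=1
sum(d^2) = 74.
Step 3: rho = 1 - 6*74 / (7*(7^2 - 1)) = 1 - 444/336 = -0.321429.
Step 4: Under H0, t = rho * sqrt((n-2)/(1-rho^2)) = -0.7590 ~ t(5).
Step 5: Two-sided p-value from the t-distribution with 5 df = 0.482072.
Step 6: alpha = 0.1. fail to reject H0.

rho = -0.3214, p = 0.482072, fail to reject H0 at alpha = 0.1.


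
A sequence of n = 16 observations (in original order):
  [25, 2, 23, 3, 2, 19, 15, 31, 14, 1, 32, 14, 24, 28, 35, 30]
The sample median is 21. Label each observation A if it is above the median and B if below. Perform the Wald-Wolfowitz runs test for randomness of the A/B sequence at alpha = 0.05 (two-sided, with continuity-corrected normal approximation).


Step 1: Compute median = 21; label A = above, B = below.
Labels in order: ABABBBBABBABAAAA  (n_A = 8, n_B = 8)
Step 2: Count runs R = 9.
Step 3: Under H0 (random ordering), E[R] = 2*n_A*n_B/(n_A+n_B) + 1 = 2*8*8/16 + 1 = 9.0000.
        Var[R] = 2*n_A*n_B*(2*n_A*n_B - n_A - n_B) / ((n_A+n_B)^2 * (n_A+n_B-1)) = 14336/3840 = 3.7333.
        SD[R] = 1.9322.
Step 4: R = E[R], so z = 0 with no continuity correction.
Step 5: Two-sided p-value via normal approximation = 2*(1 - Phi(|z|)) = 1.000000.
Step 6: alpha = 0.05. fail to reject H0.

R = 9, z = 0.0000, p = 1.000000, fail to reject H0.


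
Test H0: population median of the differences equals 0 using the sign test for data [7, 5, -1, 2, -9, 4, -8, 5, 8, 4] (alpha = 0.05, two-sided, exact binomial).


Step 1: Discard zero differences. Original n = 10; n_eff = number of nonzero differences = 10.
Nonzero differences (with sign): +7, +5, -1, +2, -9, +4, -8, +5, +8, +4
Step 2: Count signs: positive = 7, negative = 3.
Step 3: Under H0: P(positive) = 0.5, so the number of positives S ~ Bin(10, 0.5).
Step 4: Two-sided exact p-value = sum of Bin(10,0.5) probabilities at or below the observed probability = 0.343750.
Step 5: alpha = 0.05. fail to reject H0.

n_eff = 10, pos = 7, neg = 3, p = 0.343750, fail to reject H0.


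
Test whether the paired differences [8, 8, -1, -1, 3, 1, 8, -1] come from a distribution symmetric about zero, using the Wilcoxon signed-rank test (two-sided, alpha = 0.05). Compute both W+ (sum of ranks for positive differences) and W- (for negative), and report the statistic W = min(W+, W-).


Step 1: Drop any zero differences (none here) and take |d_i|.
|d| = [8, 8, 1, 1, 3, 1, 8, 1]
Step 2: Midrank |d_i| (ties get averaged ranks).
ranks: |8|->7, |8|->7, |1|->2.5, |1|->2.5, |3|->5, |1|->2.5, |8|->7, |1|->2.5
Step 3: Attach original signs; sum ranks with positive sign and with negative sign.
W+ = 7 + 7 + 5 + 2.5 + 7 = 28.5
W- = 2.5 + 2.5 + 2.5 = 7.5
(Check: W+ + W- = 36 should equal n(n+1)/2 = 36.)
Step 4: Test statistic W = min(W+, W-) = 7.5.
Step 5: Ties in |d|, so use the tie-corrected normal approximation.
        E[W] = n(n+1)/4 = 8*9/4 = 18.
        Tie groups: |d|=1 (t=4), |d|=8 (t=3); sum(t^3 - t) = 84.
        Var[W] = n(n+1)(2n+1)/24 - sum(t^3-t)/48 = 1224/24 - 84/48 = 49.25.
        z = (W - E[W]) / sqrt(Var[W]) = (7.5 - 18) / 7.0178 = -1.4962.
        Two-sided p = 2*Phi(z) = 0.134605.
Step 6: alpha = 0.05. fail to reject H0.

W+ = 28.5, W- = 7.5, W = min = 7.5, p = 0.134605, fail to reject H0.


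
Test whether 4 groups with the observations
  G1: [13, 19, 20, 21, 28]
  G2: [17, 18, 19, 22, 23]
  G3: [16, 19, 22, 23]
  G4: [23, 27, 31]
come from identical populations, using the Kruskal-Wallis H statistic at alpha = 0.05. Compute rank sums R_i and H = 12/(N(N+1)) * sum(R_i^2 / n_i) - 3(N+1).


Step 1: Combine all N = 17 observations and assign midranks.
sorted (value, group, rank): (13,G1,1), (16,G3,2), (17,G2,3), (18,G2,4), (19,G1,6), (19,G2,6), (19,G3,6), (20,G1,8), (21,G1,9), (22,G2,10.5), (22,G3,10.5), (23,G2,13), (23,G3,13), (23,G4,13), (27,G4,15), (28,G1,16), (31,G4,17)
Step 2: Sum ranks within each group.
R_1 = 40 (n_1 = 5)
R_2 = 36.5 (n_2 = 5)
R_3 = 31.5 (n_3 = 4)
R_4 = 45 (n_4 = 3)
Step 3: H = 12/(N(N+1)) * sum(R_i^2/n_i) - 3(N+1)
     = 12/(17*18) * (40^2/5 + 36.5^2/5 + 31.5^2/4 + 45^2/3) - 3*18
     = 0.039216 * 1509.51 - 54
     = 5.196569.
Step 4: Ties present; correction factor C = 1 - 54/(17^3 - 17) = 0.988971. Corrected H = 5.196569 / 0.988971 = 5.254523.
Step 5: Under H0, H ~ chi^2(3); p-value = 0.154081.
Step 6: alpha = 0.05. fail to reject H0.

H = 5.2545, df = 3, p = 0.154081, fail to reject H0.


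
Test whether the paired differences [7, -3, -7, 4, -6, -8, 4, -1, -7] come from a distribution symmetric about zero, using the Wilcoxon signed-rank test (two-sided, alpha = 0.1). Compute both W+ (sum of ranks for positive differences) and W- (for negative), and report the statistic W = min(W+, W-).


Step 1: Drop any zero differences (none here) and take |d_i|.
|d| = [7, 3, 7, 4, 6, 8, 4, 1, 7]
Step 2: Midrank |d_i| (ties get averaged ranks).
ranks: |7|->7, |3|->2, |7|->7, |4|->3.5, |6|->5, |8|->9, |4|->3.5, |1|->1, |7|->7
Step 3: Attach original signs; sum ranks with positive sign and with negative sign.
W+ = 7 + 3.5 + 3.5 = 14
W- = 2 + 7 + 5 + 9 + 1 + 7 = 31
(Check: W+ + W- = 45 should equal n(n+1)/2 = 45.)
Step 4: Test statistic W = min(W+, W-) = 14.
Step 5: Ties in |d|, so use the tie-corrected normal approximation.
        E[W] = n(n+1)/4 = 9*10/4 = 22.5.
        Tie groups: |d|=4 (t=2), |d|=7 (t=3); sum(t^3 - t) = 30.
        Var[W] = n(n+1)(2n+1)/24 - sum(t^3-t)/48 = 1710/24 - 30/48 = 70.625.
        z = (W - E[W]) / sqrt(Var[W]) = (14 - 22.5) / 8.4039 = -1.0114.
        Two-sided p = 2*Phi(z) = 0.311806.
Step 6: alpha = 0.1. fail to reject H0.

W+ = 14, W- = 31, W = min = 14, p = 0.311806, fail to reject H0.


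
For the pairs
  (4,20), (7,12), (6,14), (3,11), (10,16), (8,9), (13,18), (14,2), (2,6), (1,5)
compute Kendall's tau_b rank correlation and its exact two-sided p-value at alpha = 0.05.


Step 1: Enumerate the 45 unordered pairs (i,j) with i<j and classify each by sign(x_j-x_i) * sign(y_j-y_i).
  (1,2):dx=+3,dy=-8->D; (1,3):dx=+2,dy=-6->D; (1,4):dx=-1,dy=-9->C; (1,5):dx=+6,dy=-4->D
  (1,6):dx=+4,dy=-11->D; (1,7):dx=+9,dy=-2->D; (1,8):dx=+10,dy=-18->D; (1,9):dx=-2,dy=-14->C
  (1,10):dx=-3,dy=-15->C; (2,3):dx=-1,dy=+2->D; (2,4):dx=-4,dy=-1->C; (2,5):dx=+3,dy=+4->C
  (2,6):dx=+1,dy=-3->D; (2,7):dx=+6,dy=+6->C; (2,8):dx=+7,dy=-10->D; (2,9):dx=-5,dy=-6->C
  (2,10):dx=-6,dy=-7->C; (3,4):dx=-3,dy=-3->C; (3,5):dx=+4,dy=+2->C; (3,6):dx=+2,dy=-5->D
  (3,7):dx=+7,dy=+4->C; (3,8):dx=+8,dy=-12->D; (3,9):dx=-4,dy=-8->C; (3,10):dx=-5,dy=-9->C
  (4,5):dx=+7,dy=+5->C; (4,6):dx=+5,dy=-2->D; (4,7):dx=+10,dy=+7->C; (4,8):dx=+11,dy=-9->D
  (4,9):dx=-1,dy=-5->C; (4,10):dx=-2,dy=-6->C; (5,6):dx=-2,dy=-7->C; (5,7):dx=+3,dy=+2->C
  (5,8):dx=+4,dy=-14->D; (5,9):dx=-8,dy=-10->C; (5,10):dx=-9,dy=-11->C; (6,7):dx=+5,dy=+9->C
  (6,8):dx=+6,dy=-7->D; (6,9):dx=-6,dy=-3->C; (6,10):dx=-7,dy=-4->C; (7,8):dx=+1,dy=-16->D
  (7,9):dx=-11,dy=-12->C; (7,10):dx=-12,dy=-13->C; (8,9):dx=-12,dy=+4->D; (8,10):dx=-13,dy=+3->D
  (9,10):dx=-1,dy=-1->C
Step 2: C = 27, D = 18, total pairs = 45.
Step 3: tau = (C - D)/(n(n-1)/2) = (27 - 18)/45 = 0.200000.
Step 4: Exact two-sided p-value (enumerate n! = 3628800 permutations of y under H0): p = 0.484313.
Step 5: alpha = 0.05. fail to reject H0.

tau_b = 0.2000 (C=27, D=18), p = 0.484313, fail to reject H0.


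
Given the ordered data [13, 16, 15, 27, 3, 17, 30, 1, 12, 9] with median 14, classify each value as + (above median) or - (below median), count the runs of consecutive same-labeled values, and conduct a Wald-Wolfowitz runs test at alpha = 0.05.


Step 1: Compute median = 14; label A = above, B = below.
Labels in order: BAAABAABBB  (n_A = 5, n_B = 5)
Step 2: Count runs R = 5.
Step 3: Under H0 (random ordering), E[R] = 2*n_A*n_B/(n_A+n_B) + 1 = 2*5*5/10 + 1 = 6.0000.
        Var[R] = 2*n_A*n_B*(2*n_A*n_B - n_A - n_B) / ((n_A+n_B)^2 * (n_A+n_B-1)) = 2000/900 = 2.2222.
        SD[R] = 1.4907.
Step 4: Continuity-corrected z = (R + 0.5 - E[R]) / SD[R] = (5 + 0.5 - 6.0000) / 1.4907 = -0.3354.
Step 5: Two-sided p-value via normal approximation = 2*(1 - Phi(|z|)) = 0.737316.
Step 6: alpha = 0.05. fail to reject H0.

R = 5, z = -0.3354, p = 0.737316, fail to reject H0.


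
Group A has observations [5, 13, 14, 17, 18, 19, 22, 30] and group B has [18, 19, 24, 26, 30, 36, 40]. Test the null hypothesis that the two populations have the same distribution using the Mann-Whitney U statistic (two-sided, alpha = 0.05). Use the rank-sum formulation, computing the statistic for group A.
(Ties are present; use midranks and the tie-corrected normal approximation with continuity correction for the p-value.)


Step 1: Combine and sort all 15 observations; assign midranks.
sorted (value, group): (5,X), (13,X), (14,X), (17,X), (18,X), (18,Y), (19,X), (19,Y), (22,X), (24,Y), (26,Y), (30,X), (30,Y), (36,Y), (40,Y)
ranks: 5->1, 13->2, 14->3, 17->4, 18->5.5, 18->5.5, 19->7.5, 19->7.5, 22->9, 24->10, 26->11, 30->12.5, 30->12.5, 36->14, 40->15
Step 2: Rank sum for X: R1 = 1 + 2 + 3 + 4 + 5.5 + 7.5 + 9 + 12.5 = 44.5.
Step 3: U_X = R1 - n1(n1+1)/2 = 44.5 - 8*9/2 = 44.5 - 36 = 8.5.
       U_Y = n1*n2 - U_X = 56 - 8.5 = 47.5.
Step 4: Ties are present, so use the tie-corrected normal approximation (with continuity correction) for the p-value.
Step 5: p-value = 0.027473; compare to alpha = 0.05. reject H0.

U_X = 8.5, p = 0.027473, reject H0 at alpha = 0.05.


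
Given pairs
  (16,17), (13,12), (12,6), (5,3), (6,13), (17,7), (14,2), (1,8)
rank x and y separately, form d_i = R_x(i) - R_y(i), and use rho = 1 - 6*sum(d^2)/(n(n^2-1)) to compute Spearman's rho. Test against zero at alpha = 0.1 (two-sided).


Step 1: Rank x and y separately (midranks; no ties here).
rank(x): 16->7, 13->5, 12->4, 5->2, 6->3, 17->8, 14->6, 1->1
rank(y): 17->8, 12->6, 6->3, 3->2, 13->7, 7->4, 2->1, 8->5
Step 2: d_i = R_x(i) - R_y(i); compute d_i^2.
  (7-8)^2=1, (5-6)^2=1, (4-3)^2=1, (2-2)^2=0, (3-7)^2=16, (8-4)^2=16, (6-1)^2=25, (1-5)^2=16
sum(d^2) = 76.
Step 3: rho = 1 - 6*76 / (8*(8^2 - 1)) = 1 - 456/504 = 0.095238.
Step 4: Under H0, t = rho * sqrt((n-2)/(1-rho^2)) = 0.2343 ~ t(6).
Step 5: Two-sided p-value from the t-distribution with 6 df = 0.822505.
Step 6: alpha = 0.1. fail to reject H0.

rho = 0.0952, p = 0.822505, fail to reject H0 at alpha = 0.1.


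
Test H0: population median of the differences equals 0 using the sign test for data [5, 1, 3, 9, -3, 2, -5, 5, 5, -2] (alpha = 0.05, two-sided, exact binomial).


Step 1: Discard zero differences. Original n = 10; n_eff = number of nonzero differences = 10.
Nonzero differences (with sign): +5, +1, +3, +9, -3, +2, -5, +5, +5, -2
Step 2: Count signs: positive = 7, negative = 3.
Step 3: Under H0: P(positive) = 0.5, so the number of positives S ~ Bin(10, 0.5).
Step 4: Two-sided exact p-value = sum of Bin(10,0.5) probabilities at or below the observed probability = 0.343750.
Step 5: alpha = 0.05. fail to reject H0.

n_eff = 10, pos = 7, neg = 3, p = 0.343750, fail to reject H0.


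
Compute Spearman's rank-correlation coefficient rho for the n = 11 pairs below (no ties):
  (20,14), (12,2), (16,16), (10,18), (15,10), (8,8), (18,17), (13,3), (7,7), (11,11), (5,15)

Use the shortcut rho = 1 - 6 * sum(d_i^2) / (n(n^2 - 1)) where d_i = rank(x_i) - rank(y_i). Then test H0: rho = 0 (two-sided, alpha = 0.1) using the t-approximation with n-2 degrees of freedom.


Step 1: Rank x and y separately (midranks; no ties here).
rank(x): 20->11, 12->6, 16->9, 10->4, 15->8, 8->3, 18->10, 13->7, 7->2, 11->5, 5->1
rank(y): 14->7, 2->1, 16->9, 18->11, 10->5, 8->4, 17->10, 3->2, 7->3, 11->6, 15->8
Step 2: d_i = R_x(i) - R_y(i); compute d_i^2.
  (11-7)^2=16, (6-1)^2=25, (9-9)^2=0, (4-11)^2=49, (8-5)^2=9, (3-4)^2=1, (10-10)^2=0, (7-2)^2=25, (2-3)^2=1, (5-6)^2=1, (1-8)^2=49
sum(d^2) = 176.
Step 3: rho = 1 - 6*176 / (11*(11^2 - 1)) = 1 - 1056/1320 = 0.200000.
Step 4: Under H0, t = rho * sqrt((n-2)/(1-rho^2)) = 0.6124 ~ t(9).
Step 5: Two-sided p-value from the t-distribution with 9 df = 0.555445.
Step 6: alpha = 0.1. fail to reject H0.

rho = 0.2000, p = 0.555445, fail to reject H0 at alpha = 0.1.


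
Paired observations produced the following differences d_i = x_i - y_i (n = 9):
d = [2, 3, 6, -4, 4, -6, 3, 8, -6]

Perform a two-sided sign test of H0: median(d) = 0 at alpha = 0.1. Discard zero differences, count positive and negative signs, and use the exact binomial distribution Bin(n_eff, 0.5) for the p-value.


Step 1: Discard zero differences. Original n = 9; n_eff = number of nonzero differences = 9.
Nonzero differences (with sign): +2, +3, +6, -4, +4, -6, +3, +8, -6
Step 2: Count signs: positive = 6, negative = 3.
Step 3: Under H0: P(positive) = 0.5, so the number of positives S ~ Bin(9, 0.5).
Step 4: Two-sided exact p-value = sum of Bin(9,0.5) probabilities at or below the observed probability = 0.507812.
Step 5: alpha = 0.1. fail to reject H0.

n_eff = 9, pos = 6, neg = 3, p = 0.507812, fail to reject H0.


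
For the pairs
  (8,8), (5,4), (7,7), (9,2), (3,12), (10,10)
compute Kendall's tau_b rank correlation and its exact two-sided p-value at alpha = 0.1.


Step 1: Enumerate the 15 unordered pairs (i,j) with i<j and classify each by sign(x_j-x_i) * sign(y_j-y_i).
  (1,2):dx=-3,dy=-4->C; (1,3):dx=-1,dy=-1->C; (1,4):dx=+1,dy=-6->D; (1,5):dx=-5,dy=+4->D
  (1,6):dx=+2,dy=+2->C; (2,3):dx=+2,dy=+3->C; (2,4):dx=+4,dy=-2->D; (2,5):dx=-2,dy=+8->D
  (2,6):dx=+5,dy=+6->C; (3,4):dx=+2,dy=-5->D; (3,5):dx=-4,dy=+5->D; (3,6):dx=+3,dy=+3->C
  (4,5):dx=-6,dy=+10->D; (4,6):dx=+1,dy=+8->C; (5,6):dx=+7,dy=-2->D
Step 2: C = 7, D = 8, total pairs = 15.
Step 3: tau = (C - D)/(n(n-1)/2) = (7 - 8)/15 = -0.066667.
Step 4: Exact two-sided p-value (enumerate n! = 720 permutations of y under H0): p = 1.000000.
Step 5: alpha = 0.1. fail to reject H0.

tau_b = -0.0667 (C=7, D=8), p = 1.000000, fail to reject H0.


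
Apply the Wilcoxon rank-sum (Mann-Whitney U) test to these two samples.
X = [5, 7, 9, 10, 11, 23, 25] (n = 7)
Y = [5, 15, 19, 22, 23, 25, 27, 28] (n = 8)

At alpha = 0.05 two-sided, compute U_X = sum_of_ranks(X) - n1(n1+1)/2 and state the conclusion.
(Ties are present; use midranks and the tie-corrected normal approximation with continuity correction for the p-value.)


Step 1: Combine and sort all 15 observations; assign midranks.
sorted (value, group): (5,X), (5,Y), (7,X), (9,X), (10,X), (11,X), (15,Y), (19,Y), (22,Y), (23,X), (23,Y), (25,X), (25,Y), (27,Y), (28,Y)
ranks: 5->1.5, 5->1.5, 7->3, 9->4, 10->5, 11->6, 15->7, 19->8, 22->9, 23->10.5, 23->10.5, 25->12.5, 25->12.5, 27->14, 28->15
Step 2: Rank sum for X: R1 = 1.5 + 3 + 4 + 5 + 6 + 10.5 + 12.5 = 42.5.
Step 3: U_X = R1 - n1(n1+1)/2 = 42.5 - 7*8/2 = 42.5 - 28 = 14.5.
       U_Y = n1*n2 - U_X = 56 - 14.5 = 41.5.
Step 4: Ties are present, so use the tie-corrected normal approximation (with continuity correction) for the p-value.
Step 5: p-value = 0.131426; compare to alpha = 0.05. fail to reject H0.

U_X = 14.5, p = 0.131426, fail to reject H0 at alpha = 0.05.


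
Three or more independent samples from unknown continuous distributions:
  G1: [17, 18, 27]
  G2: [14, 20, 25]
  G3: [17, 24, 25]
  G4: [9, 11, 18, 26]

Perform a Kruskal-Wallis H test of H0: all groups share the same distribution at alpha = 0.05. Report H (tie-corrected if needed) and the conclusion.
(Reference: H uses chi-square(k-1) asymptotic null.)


Step 1: Combine all N = 13 observations and assign midranks.
sorted (value, group, rank): (9,G4,1), (11,G4,2), (14,G2,3), (17,G1,4.5), (17,G3,4.5), (18,G1,6.5), (18,G4,6.5), (20,G2,8), (24,G3,9), (25,G2,10.5), (25,G3,10.5), (26,G4,12), (27,G1,13)
Step 2: Sum ranks within each group.
R_1 = 24 (n_1 = 3)
R_2 = 21.5 (n_2 = 3)
R_3 = 24 (n_3 = 3)
R_4 = 21.5 (n_4 = 4)
Step 3: H = 12/(N(N+1)) * sum(R_i^2/n_i) - 3(N+1)
     = 12/(13*14) * (24^2/3 + 21.5^2/3 + 24^2/3 + 21.5^2/4) - 3*14
     = 0.065934 * 653.646 - 42
     = 1.097527.
Step 4: Ties present; correction factor C = 1 - 18/(13^3 - 13) = 0.991758. Corrected H = 1.097527 / 0.991758 = 1.106648.
Step 5: Under H0, H ~ chi^2(3); p-value = 0.775469.
Step 6: alpha = 0.05. fail to reject H0.

H = 1.1066, df = 3, p = 0.775469, fail to reject H0.


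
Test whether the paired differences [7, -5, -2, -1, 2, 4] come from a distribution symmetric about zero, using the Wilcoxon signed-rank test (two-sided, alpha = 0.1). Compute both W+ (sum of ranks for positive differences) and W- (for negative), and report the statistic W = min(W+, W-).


Step 1: Drop any zero differences (none here) and take |d_i|.
|d| = [7, 5, 2, 1, 2, 4]
Step 2: Midrank |d_i| (ties get averaged ranks).
ranks: |7|->6, |5|->5, |2|->2.5, |1|->1, |2|->2.5, |4|->4
Step 3: Attach original signs; sum ranks with positive sign and with negative sign.
W+ = 6 + 2.5 + 4 = 12.5
W- = 5 + 2.5 + 1 = 8.5
(Check: W+ + W- = 21 should equal n(n+1)/2 = 21.)
Step 4: Test statistic W = min(W+, W-) = 8.5.
Step 5: Ties in |d|, so use the tie-corrected normal approximation.
        E[W] = n(n+1)/4 = 6*7/4 = 10.5.
        Tie groups: |d|=2 (t=2); sum(t^3 - t) = 6.
        Var[W] = n(n+1)(2n+1)/24 - sum(t^3-t)/48 = 546/24 - 6/48 = 22.625.
        z = (W - E[W]) / sqrt(Var[W]) = (8.5 - 10.5) / 4.7566 = -0.4205.
        Two-sided p = 2*Phi(z) = 0.674142.
Step 6: alpha = 0.1. fail to reject H0.

W+ = 12.5, W- = 8.5, W = min = 8.5, p = 0.674142, fail to reject H0.


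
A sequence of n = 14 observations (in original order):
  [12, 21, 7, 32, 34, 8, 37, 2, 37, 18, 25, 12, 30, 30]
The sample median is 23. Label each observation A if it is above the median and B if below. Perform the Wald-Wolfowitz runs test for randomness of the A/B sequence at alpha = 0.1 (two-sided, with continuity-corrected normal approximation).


Step 1: Compute median = 23; label A = above, B = below.
Labels in order: BBBAABABABABAA  (n_A = 7, n_B = 7)
Step 2: Count runs R = 10.
Step 3: Under H0 (random ordering), E[R] = 2*n_A*n_B/(n_A+n_B) + 1 = 2*7*7/14 + 1 = 8.0000.
        Var[R] = 2*n_A*n_B*(2*n_A*n_B - n_A - n_B) / ((n_A+n_B)^2 * (n_A+n_B-1)) = 8232/2548 = 3.2308.
        SD[R] = 1.7974.
Step 4: Continuity-corrected z = (R - 0.5 - E[R]) / SD[R] = (10 - 0.5 - 8.0000) / 1.7974 = 0.8345.
Step 5: Two-sided p-value via normal approximation = 2*(1 - Phi(|z|)) = 0.403986.
Step 6: alpha = 0.1. fail to reject H0.

R = 10, z = 0.8345, p = 0.403986, fail to reject H0.


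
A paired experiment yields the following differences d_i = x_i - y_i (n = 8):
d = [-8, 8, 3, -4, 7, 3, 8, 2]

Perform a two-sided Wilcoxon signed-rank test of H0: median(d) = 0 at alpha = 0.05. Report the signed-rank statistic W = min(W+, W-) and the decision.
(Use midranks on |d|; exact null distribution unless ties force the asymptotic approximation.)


Step 1: Drop any zero differences (none here) and take |d_i|.
|d| = [8, 8, 3, 4, 7, 3, 8, 2]
Step 2: Midrank |d_i| (ties get averaged ranks).
ranks: |8|->7, |8|->7, |3|->2.5, |4|->4, |7|->5, |3|->2.5, |8|->7, |2|->1
Step 3: Attach original signs; sum ranks with positive sign and with negative sign.
W+ = 7 + 2.5 + 5 + 2.5 + 7 + 1 = 25
W- = 7 + 4 = 11
(Check: W+ + W- = 36 should equal n(n+1)/2 = 36.)
Step 4: Test statistic W = min(W+, W-) = 11.
Step 5: Ties in |d|, so use the tie-corrected normal approximation.
        E[W] = n(n+1)/4 = 8*9/4 = 18.
        Tie groups: |d|=3 (t=2), |d|=8 (t=3); sum(t^3 - t) = 30.
        Var[W] = n(n+1)(2n+1)/24 - sum(t^3-t)/48 = 1224/24 - 30/48 = 50.375.
        z = (W - E[W]) / sqrt(Var[W]) = (11 - 18) / 7.0975 = -0.9863.
        Two-sided p = 2*Phi(z) = 0.324007.
Step 6: alpha = 0.05. fail to reject H0.

W+ = 25, W- = 11, W = min = 11, p = 0.324007, fail to reject H0.


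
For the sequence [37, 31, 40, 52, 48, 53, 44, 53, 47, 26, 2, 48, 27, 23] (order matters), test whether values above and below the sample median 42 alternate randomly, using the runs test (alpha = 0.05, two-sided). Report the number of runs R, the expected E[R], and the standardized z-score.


Step 1: Compute median = 42; label A = above, B = below.
Labels in order: BBBAAAAAABBABB  (n_A = 7, n_B = 7)
Step 2: Count runs R = 5.
Step 3: Under H0 (random ordering), E[R] = 2*n_A*n_B/(n_A+n_B) + 1 = 2*7*7/14 + 1 = 8.0000.
        Var[R] = 2*n_A*n_B*(2*n_A*n_B - n_A - n_B) / ((n_A+n_B)^2 * (n_A+n_B-1)) = 8232/2548 = 3.2308.
        SD[R] = 1.7974.
Step 4: Continuity-corrected z = (R + 0.5 - E[R]) / SD[R] = (5 + 0.5 - 8.0000) / 1.7974 = -1.3909.
Step 5: Two-sided p-value via normal approximation = 2*(1 - Phi(|z|)) = 0.164264.
Step 6: alpha = 0.05. fail to reject H0.

R = 5, z = -1.3909, p = 0.164264, fail to reject H0.


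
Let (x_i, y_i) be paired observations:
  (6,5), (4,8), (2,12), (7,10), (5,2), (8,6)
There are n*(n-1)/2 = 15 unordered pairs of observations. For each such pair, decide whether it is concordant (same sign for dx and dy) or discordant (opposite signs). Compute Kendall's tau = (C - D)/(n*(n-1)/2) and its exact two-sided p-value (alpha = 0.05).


Step 1: Enumerate the 15 unordered pairs (i,j) with i<j and classify each by sign(x_j-x_i) * sign(y_j-y_i).
  (1,2):dx=-2,dy=+3->D; (1,3):dx=-4,dy=+7->D; (1,4):dx=+1,dy=+5->C; (1,5):dx=-1,dy=-3->C
  (1,6):dx=+2,dy=+1->C; (2,3):dx=-2,dy=+4->D; (2,4):dx=+3,dy=+2->C; (2,5):dx=+1,dy=-6->D
  (2,6):dx=+4,dy=-2->D; (3,4):dx=+5,dy=-2->D; (3,5):dx=+3,dy=-10->D; (3,6):dx=+6,dy=-6->D
  (4,5):dx=-2,dy=-8->C; (4,6):dx=+1,dy=-4->D; (5,6):dx=+3,dy=+4->C
Step 2: C = 6, D = 9, total pairs = 15.
Step 3: tau = (C - D)/(n(n-1)/2) = (6 - 9)/15 = -0.200000.
Step 4: Exact two-sided p-value (enumerate n! = 720 permutations of y under H0): p = 0.719444.
Step 5: alpha = 0.05. fail to reject H0.

tau_b = -0.2000 (C=6, D=9), p = 0.719444, fail to reject H0.


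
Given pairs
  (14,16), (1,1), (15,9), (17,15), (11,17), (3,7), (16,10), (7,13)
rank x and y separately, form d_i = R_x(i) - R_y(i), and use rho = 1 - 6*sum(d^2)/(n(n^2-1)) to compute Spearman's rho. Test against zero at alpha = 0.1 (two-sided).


Step 1: Rank x and y separately (midranks; no ties here).
rank(x): 14->5, 1->1, 15->6, 17->8, 11->4, 3->2, 16->7, 7->3
rank(y): 16->7, 1->1, 9->3, 15->6, 17->8, 7->2, 10->4, 13->5
Step 2: d_i = R_x(i) - R_y(i); compute d_i^2.
  (5-7)^2=4, (1-1)^2=0, (6-3)^2=9, (8-6)^2=4, (4-8)^2=16, (2-2)^2=0, (7-4)^2=9, (3-5)^2=4
sum(d^2) = 46.
Step 3: rho = 1 - 6*46 / (8*(8^2 - 1)) = 1 - 276/504 = 0.452381.
Step 4: Under H0, t = rho * sqrt((n-2)/(1-rho^2)) = 1.2425 ~ t(6).
Step 5: Two-sided p-value from the t-distribution with 6 df = 0.260405.
Step 6: alpha = 0.1. fail to reject H0.

rho = 0.4524, p = 0.260405, fail to reject H0 at alpha = 0.1.


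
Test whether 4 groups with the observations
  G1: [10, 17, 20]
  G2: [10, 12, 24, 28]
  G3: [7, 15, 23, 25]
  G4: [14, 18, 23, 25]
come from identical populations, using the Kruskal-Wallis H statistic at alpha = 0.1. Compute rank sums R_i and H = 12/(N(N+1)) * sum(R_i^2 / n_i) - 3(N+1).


Step 1: Combine all N = 15 observations and assign midranks.
sorted (value, group, rank): (7,G3,1), (10,G1,2.5), (10,G2,2.5), (12,G2,4), (14,G4,5), (15,G3,6), (17,G1,7), (18,G4,8), (20,G1,9), (23,G3,10.5), (23,G4,10.5), (24,G2,12), (25,G3,13.5), (25,G4,13.5), (28,G2,15)
Step 2: Sum ranks within each group.
R_1 = 18.5 (n_1 = 3)
R_2 = 33.5 (n_2 = 4)
R_3 = 31 (n_3 = 4)
R_4 = 37 (n_4 = 4)
Step 3: H = 12/(N(N+1)) * sum(R_i^2/n_i) - 3(N+1)
     = 12/(15*16) * (18.5^2/3 + 33.5^2/4 + 31^2/4 + 37^2/4) - 3*16
     = 0.050000 * 977.146 - 48
     = 0.857292.
Step 4: Ties present; correction factor C = 1 - 18/(15^3 - 15) = 0.994643. Corrected H = 0.857292 / 0.994643 = 0.861909.
Step 5: Under H0, H ~ chi^2(3); p-value = 0.834609.
Step 6: alpha = 0.1. fail to reject H0.

H = 0.8619, df = 3, p = 0.834609, fail to reject H0.


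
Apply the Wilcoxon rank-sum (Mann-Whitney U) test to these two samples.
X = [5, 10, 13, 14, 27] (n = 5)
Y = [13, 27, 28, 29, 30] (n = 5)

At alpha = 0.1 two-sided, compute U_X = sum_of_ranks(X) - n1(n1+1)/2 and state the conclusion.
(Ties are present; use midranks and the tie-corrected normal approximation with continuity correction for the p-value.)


Step 1: Combine and sort all 10 observations; assign midranks.
sorted (value, group): (5,X), (10,X), (13,X), (13,Y), (14,X), (27,X), (27,Y), (28,Y), (29,Y), (30,Y)
ranks: 5->1, 10->2, 13->3.5, 13->3.5, 14->5, 27->6.5, 27->6.5, 28->8, 29->9, 30->10
Step 2: Rank sum for X: R1 = 1 + 2 + 3.5 + 5 + 6.5 = 18.
Step 3: U_X = R1 - n1(n1+1)/2 = 18 - 5*6/2 = 18 - 15 = 3.
       U_Y = n1*n2 - U_X = 25 - 3 = 22.
Step 4: Ties are present, so use the tie-corrected normal approximation (with continuity correction) for the p-value.
Step 5: p-value = 0.058553; compare to alpha = 0.1. reject H0.

U_X = 3, p = 0.058553, reject H0 at alpha = 0.1.


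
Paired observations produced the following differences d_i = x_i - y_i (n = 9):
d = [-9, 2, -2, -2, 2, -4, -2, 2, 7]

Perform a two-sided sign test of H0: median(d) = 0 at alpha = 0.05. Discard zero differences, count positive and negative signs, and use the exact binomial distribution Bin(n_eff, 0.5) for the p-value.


Step 1: Discard zero differences. Original n = 9; n_eff = number of nonzero differences = 9.
Nonzero differences (with sign): -9, +2, -2, -2, +2, -4, -2, +2, +7
Step 2: Count signs: positive = 4, negative = 5.
Step 3: Under H0: P(positive) = 0.5, so the number of positives S ~ Bin(9, 0.5).
Step 4: Two-sided exact p-value = sum of Bin(9,0.5) probabilities at or below the observed probability = 1.000000.
Step 5: alpha = 0.05. fail to reject H0.

n_eff = 9, pos = 4, neg = 5, p = 1.000000, fail to reject H0.


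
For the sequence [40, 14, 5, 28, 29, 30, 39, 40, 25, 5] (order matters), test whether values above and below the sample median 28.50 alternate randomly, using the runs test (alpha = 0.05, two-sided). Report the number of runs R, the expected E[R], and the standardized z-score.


Step 1: Compute median = 28.50; label A = above, B = below.
Labels in order: ABBBAAAABB  (n_A = 5, n_B = 5)
Step 2: Count runs R = 4.
Step 3: Under H0 (random ordering), E[R] = 2*n_A*n_B/(n_A+n_B) + 1 = 2*5*5/10 + 1 = 6.0000.
        Var[R] = 2*n_A*n_B*(2*n_A*n_B - n_A - n_B) / ((n_A+n_B)^2 * (n_A+n_B-1)) = 2000/900 = 2.2222.
        SD[R] = 1.4907.
Step 4: Continuity-corrected z = (R + 0.5 - E[R]) / SD[R] = (4 + 0.5 - 6.0000) / 1.4907 = -1.0062.
Step 5: Two-sided p-value via normal approximation = 2*(1 - Phi(|z|)) = 0.314305.
Step 6: alpha = 0.05. fail to reject H0.

R = 4, z = -1.0062, p = 0.314305, fail to reject H0.


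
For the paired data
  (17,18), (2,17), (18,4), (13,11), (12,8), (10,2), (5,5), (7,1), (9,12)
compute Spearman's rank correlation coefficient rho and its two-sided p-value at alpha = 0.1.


Step 1: Rank x and y separately (midranks; no ties here).
rank(x): 17->8, 2->1, 18->9, 13->7, 12->6, 10->5, 5->2, 7->3, 9->4
rank(y): 18->9, 17->8, 4->3, 11->6, 8->5, 2->2, 5->4, 1->1, 12->7
Step 2: d_i = R_x(i) - R_y(i); compute d_i^2.
  (8-9)^2=1, (1-8)^2=49, (9-3)^2=36, (7-6)^2=1, (6-5)^2=1, (5-2)^2=9, (2-4)^2=4, (3-1)^2=4, (4-7)^2=9
sum(d^2) = 114.
Step 3: rho = 1 - 6*114 / (9*(9^2 - 1)) = 1 - 684/720 = 0.050000.
Step 4: Under H0, t = rho * sqrt((n-2)/(1-rho^2)) = 0.1325 ~ t(7).
Step 5: Two-sided p-value from the t-distribution with 7 df = 0.898353.
Step 6: alpha = 0.1. fail to reject H0.

rho = 0.0500, p = 0.898353, fail to reject H0 at alpha = 0.1.


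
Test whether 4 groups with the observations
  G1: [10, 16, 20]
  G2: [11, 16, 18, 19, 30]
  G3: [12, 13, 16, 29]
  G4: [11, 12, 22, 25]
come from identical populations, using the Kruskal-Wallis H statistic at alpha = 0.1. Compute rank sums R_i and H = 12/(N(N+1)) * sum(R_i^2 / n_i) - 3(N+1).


Step 1: Combine all N = 16 observations and assign midranks.
sorted (value, group, rank): (10,G1,1), (11,G2,2.5), (11,G4,2.5), (12,G3,4.5), (12,G4,4.5), (13,G3,6), (16,G1,8), (16,G2,8), (16,G3,8), (18,G2,10), (19,G2,11), (20,G1,12), (22,G4,13), (25,G4,14), (29,G3,15), (30,G2,16)
Step 2: Sum ranks within each group.
R_1 = 21 (n_1 = 3)
R_2 = 47.5 (n_2 = 5)
R_3 = 33.5 (n_3 = 4)
R_4 = 34 (n_4 = 4)
Step 3: H = 12/(N(N+1)) * sum(R_i^2/n_i) - 3(N+1)
     = 12/(16*17) * (21^2/3 + 47.5^2/5 + 33.5^2/4 + 34^2/4) - 3*17
     = 0.044118 * 1167.81 - 51
     = 0.521140.
Step 4: Ties present; correction factor C = 1 - 36/(16^3 - 16) = 0.991176. Corrected H = 0.521140 / 0.991176 = 0.525779.
Step 5: Under H0, H ~ chi^2(3); p-value = 0.913192.
Step 6: alpha = 0.1. fail to reject H0.

H = 0.5258, df = 3, p = 0.913192, fail to reject H0.


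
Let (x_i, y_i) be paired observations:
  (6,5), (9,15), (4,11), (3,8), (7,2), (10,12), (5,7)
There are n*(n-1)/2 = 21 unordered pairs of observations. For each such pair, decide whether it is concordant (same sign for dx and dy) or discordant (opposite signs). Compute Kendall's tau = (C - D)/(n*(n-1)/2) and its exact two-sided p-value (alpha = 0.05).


Step 1: Enumerate the 21 unordered pairs (i,j) with i<j and classify each by sign(x_j-x_i) * sign(y_j-y_i).
  (1,2):dx=+3,dy=+10->C; (1,3):dx=-2,dy=+6->D; (1,4):dx=-3,dy=+3->D; (1,5):dx=+1,dy=-3->D
  (1,6):dx=+4,dy=+7->C; (1,7):dx=-1,dy=+2->D; (2,3):dx=-5,dy=-4->C; (2,4):dx=-6,dy=-7->C
  (2,5):dx=-2,dy=-13->C; (2,6):dx=+1,dy=-3->D; (2,7):dx=-4,dy=-8->C; (3,4):dx=-1,dy=-3->C
  (3,5):dx=+3,dy=-9->D; (3,6):dx=+6,dy=+1->C; (3,7):dx=+1,dy=-4->D; (4,5):dx=+4,dy=-6->D
  (4,6):dx=+7,dy=+4->C; (4,7):dx=+2,dy=-1->D; (5,6):dx=+3,dy=+10->C; (5,7):dx=-2,dy=+5->D
  (6,7):dx=-5,dy=-5->C
Step 2: C = 11, D = 10, total pairs = 21.
Step 3: tau = (C - D)/(n(n-1)/2) = (11 - 10)/21 = 0.047619.
Step 4: Exact two-sided p-value (enumerate n! = 5040 permutations of y under H0): p = 1.000000.
Step 5: alpha = 0.05. fail to reject H0.

tau_b = 0.0476 (C=11, D=10), p = 1.000000, fail to reject H0.


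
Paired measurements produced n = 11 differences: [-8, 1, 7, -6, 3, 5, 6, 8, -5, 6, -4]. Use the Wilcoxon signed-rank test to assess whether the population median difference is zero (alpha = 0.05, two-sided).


Step 1: Drop any zero differences (none here) and take |d_i|.
|d| = [8, 1, 7, 6, 3, 5, 6, 8, 5, 6, 4]
Step 2: Midrank |d_i| (ties get averaged ranks).
ranks: |8|->10.5, |1|->1, |7|->9, |6|->7, |3|->2, |5|->4.5, |6|->7, |8|->10.5, |5|->4.5, |6|->7, |4|->3
Step 3: Attach original signs; sum ranks with positive sign and with negative sign.
W+ = 1 + 9 + 2 + 4.5 + 7 + 10.5 + 7 = 41
W- = 10.5 + 7 + 4.5 + 3 = 25
(Check: W+ + W- = 66 should equal n(n+1)/2 = 66.)
Step 4: Test statistic W = min(W+, W-) = 25.
Step 5: Ties in |d|, so use the tie-corrected normal approximation.
        E[W] = n(n+1)/4 = 11*12/4 = 33.
        Tie groups: |d|=5 (t=2), |d|=6 (t=3), |d|=8 (t=2); sum(t^3 - t) = 36.
        Var[W] = n(n+1)(2n+1)/24 - sum(t^3-t)/48 = 3036/24 - 36/48 = 125.75.
        z = (W - E[W]) / sqrt(Var[W]) = (25 - 33) / 11.2138 = -0.7134.
        Two-sided p = 2*Phi(z) = 0.475595.
Step 6: alpha = 0.05. fail to reject H0.

W+ = 41, W- = 25, W = min = 25, p = 0.475595, fail to reject H0.


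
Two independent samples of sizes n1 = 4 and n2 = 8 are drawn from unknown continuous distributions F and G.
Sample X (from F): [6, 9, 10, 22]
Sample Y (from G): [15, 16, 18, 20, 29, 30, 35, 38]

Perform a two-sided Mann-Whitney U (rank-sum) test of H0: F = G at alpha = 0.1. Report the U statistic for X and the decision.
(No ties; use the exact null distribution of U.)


Step 1: Combine and sort all 12 observations; assign midranks.
sorted (value, group): (6,X), (9,X), (10,X), (15,Y), (16,Y), (18,Y), (20,Y), (22,X), (29,Y), (30,Y), (35,Y), (38,Y)
ranks: 6->1, 9->2, 10->3, 15->4, 16->5, 18->6, 20->7, 22->8, 29->9, 30->10, 35->11, 38->12
Step 2: Rank sum for X: R1 = 1 + 2 + 3 + 8 = 14.
Step 3: U_X = R1 - n1(n1+1)/2 = 14 - 4*5/2 = 14 - 10 = 4.
       U_Y = n1*n2 - U_X = 32 - 4 = 28.
Step 4: No ties, so the exact null distribution of U (based on enumerating the C(12,4) = 495 equally likely rank assignments) gives the two-sided p-value.
Step 5: p-value = 0.048485; compare to alpha = 0.1. reject H0.

U_X = 4, p = 0.048485, reject H0 at alpha = 0.1.


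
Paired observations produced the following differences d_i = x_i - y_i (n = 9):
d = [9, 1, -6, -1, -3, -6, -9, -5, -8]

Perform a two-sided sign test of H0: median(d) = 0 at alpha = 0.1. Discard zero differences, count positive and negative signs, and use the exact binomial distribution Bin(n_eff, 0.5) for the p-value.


Step 1: Discard zero differences. Original n = 9; n_eff = number of nonzero differences = 9.
Nonzero differences (with sign): +9, +1, -6, -1, -3, -6, -9, -5, -8
Step 2: Count signs: positive = 2, negative = 7.
Step 3: Under H0: P(positive) = 0.5, so the number of positives S ~ Bin(9, 0.5).
Step 4: Two-sided exact p-value = sum of Bin(9,0.5) probabilities at or below the observed probability = 0.179688.
Step 5: alpha = 0.1. fail to reject H0.

n_eff = 9, pos = 2, neg = 7, p = 0.179688, fail to reject H0.


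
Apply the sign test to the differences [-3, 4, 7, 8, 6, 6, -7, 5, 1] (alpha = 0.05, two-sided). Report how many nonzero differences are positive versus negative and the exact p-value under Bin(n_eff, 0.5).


Step 1: Discard zero differences. Original n = 9; n_eff = number of nonzero differences = 9.
Nonzero differences (with sign): -3, +4, +7, +8, +6, +6, -7, +5, +1
Step 2: Count signs: positive = 7, negative = 2.
Step 3: Under H0: P(positive) = 0.5, so the number of positives S ~ Bin(9, 0.5).
Step 4: Two-sided exact p-value = sum of Bin(9,0.5) probabilities at or below the observed probability = 0.179688.
Step 5: alpha = 0.05. fail to reject H0.

n_eff = 9, pos = 7, neg = 2, p = 0.179688, fail to reject H0.
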